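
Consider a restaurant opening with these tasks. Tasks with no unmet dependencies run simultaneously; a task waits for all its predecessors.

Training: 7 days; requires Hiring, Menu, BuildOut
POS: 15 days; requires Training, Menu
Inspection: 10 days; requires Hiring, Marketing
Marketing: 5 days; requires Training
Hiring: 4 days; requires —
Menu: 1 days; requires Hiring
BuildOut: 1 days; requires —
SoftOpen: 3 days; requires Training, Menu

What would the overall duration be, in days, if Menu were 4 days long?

30

Baseline: Hiring→Menu→Training→POS = 4+1+7+15 = 27 → 27 days.
Since Menu is critical, the +3 change carries straight to that chain (now 30 days).
The critical path is still Hiring→Menu→Training→POS; finish is now 30 days.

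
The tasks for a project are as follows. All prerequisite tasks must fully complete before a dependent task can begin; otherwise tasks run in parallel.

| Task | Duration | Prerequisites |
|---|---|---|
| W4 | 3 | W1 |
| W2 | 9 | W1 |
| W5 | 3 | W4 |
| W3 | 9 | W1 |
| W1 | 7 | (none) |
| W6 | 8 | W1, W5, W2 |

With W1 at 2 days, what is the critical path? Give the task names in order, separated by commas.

The binding path is W1→W2→W6 = 7+9+8 = 24; finish at 24 days.
W1 is on the critical path; changing it to 2 makes that path 19 days.
No other chain overtakes it, so the finish is 19 days.

W1, W2, W6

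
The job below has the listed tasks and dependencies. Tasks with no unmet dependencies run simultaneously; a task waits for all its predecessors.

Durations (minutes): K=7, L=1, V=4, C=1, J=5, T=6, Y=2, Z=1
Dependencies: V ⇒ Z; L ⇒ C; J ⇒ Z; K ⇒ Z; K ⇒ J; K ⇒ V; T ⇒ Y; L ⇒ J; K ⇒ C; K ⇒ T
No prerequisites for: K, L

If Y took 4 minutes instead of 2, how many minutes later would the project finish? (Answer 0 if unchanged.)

Critical path before the change: K→T→Y = 7+6+2 = 15 giving 15 minutes.
Y is on the critical path; changing it to 4 makes that path 17 minutes.
That remains the longest chain; total 17 minutes.
Change in finish: 17 − 15 = +2 minutes.

2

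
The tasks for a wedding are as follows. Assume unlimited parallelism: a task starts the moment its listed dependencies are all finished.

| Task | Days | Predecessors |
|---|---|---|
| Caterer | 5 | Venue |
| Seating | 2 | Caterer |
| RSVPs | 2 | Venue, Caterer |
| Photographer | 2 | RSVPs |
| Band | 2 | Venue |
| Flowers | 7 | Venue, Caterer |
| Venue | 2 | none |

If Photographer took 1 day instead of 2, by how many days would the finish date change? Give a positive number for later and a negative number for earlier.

As given, the longest chain is Venue→Caterer→Flowers = 2+5+7 = 14, so the finish is 14 days.
Photographer is off the critical path — its longest chain is 11 days, giving 3 of slack.
The critical path is still Venue→Caterer→Flowers; finish is now 14 days.
Change in finish: 14 − 14 = +0 days.

0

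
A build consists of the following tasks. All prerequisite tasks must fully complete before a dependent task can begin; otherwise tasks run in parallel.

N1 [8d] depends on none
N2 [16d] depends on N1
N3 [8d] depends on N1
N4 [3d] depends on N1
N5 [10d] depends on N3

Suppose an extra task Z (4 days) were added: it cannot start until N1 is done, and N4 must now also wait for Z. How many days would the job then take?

26

Originally the job takes 26 days.
With Z inserted, N4 now waits for max(N1, Z).
New critical path: N1→N3→N5 = 8+8+10 = 26 ⇒ 26 days.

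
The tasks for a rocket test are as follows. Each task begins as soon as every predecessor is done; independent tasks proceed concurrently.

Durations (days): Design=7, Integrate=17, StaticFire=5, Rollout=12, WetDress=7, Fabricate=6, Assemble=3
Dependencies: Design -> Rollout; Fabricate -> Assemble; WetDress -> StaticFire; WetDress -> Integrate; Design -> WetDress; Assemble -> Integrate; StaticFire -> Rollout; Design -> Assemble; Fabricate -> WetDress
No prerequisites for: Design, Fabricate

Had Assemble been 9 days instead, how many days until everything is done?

Critical path before the change: Design→WetDress→StaticFire→Rollout = 7+7+5+12 = 31 giving 31 days.
Assemble has 4 days of float (longest path through it is 27).
The binding chain switches to Design→Assemble→Integrate = 7+9+17 = 33; finish 33 days.

33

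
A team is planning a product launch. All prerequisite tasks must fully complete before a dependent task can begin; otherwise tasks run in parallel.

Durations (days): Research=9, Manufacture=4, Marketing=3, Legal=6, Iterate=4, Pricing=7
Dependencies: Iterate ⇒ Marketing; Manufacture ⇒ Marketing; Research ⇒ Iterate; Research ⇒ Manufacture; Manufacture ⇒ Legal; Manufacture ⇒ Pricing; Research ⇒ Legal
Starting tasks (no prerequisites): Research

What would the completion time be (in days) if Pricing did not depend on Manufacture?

Original critical path: Research→Manufacture→Pricing = 9+4+7 = 20 ⇒ 20 days.
Without Manufacture→Pricing, Pricing's earliest start moves from 13 to 0.
New critical path: Research→Manufacture→Legal = 9+4+6 = 19 ⇒ 19 days.

19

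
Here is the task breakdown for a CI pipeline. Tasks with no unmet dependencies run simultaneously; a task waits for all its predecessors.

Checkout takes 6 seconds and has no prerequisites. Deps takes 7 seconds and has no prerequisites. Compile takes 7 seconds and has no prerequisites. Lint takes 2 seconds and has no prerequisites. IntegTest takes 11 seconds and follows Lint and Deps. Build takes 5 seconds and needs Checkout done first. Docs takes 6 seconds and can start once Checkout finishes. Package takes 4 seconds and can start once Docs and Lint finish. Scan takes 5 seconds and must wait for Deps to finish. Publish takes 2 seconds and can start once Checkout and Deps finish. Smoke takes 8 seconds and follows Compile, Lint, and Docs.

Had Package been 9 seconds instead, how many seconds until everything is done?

21

The binding path is Checkout→Docs→Smoke = 6+6+8 = 20; finish at 20 seconds.
The longest path through Package is only 16 seconds, so Package has float 4.
New critical path: Checkout→Docs→Package = 6+6+9 = 21 ⇒ 21 seconds.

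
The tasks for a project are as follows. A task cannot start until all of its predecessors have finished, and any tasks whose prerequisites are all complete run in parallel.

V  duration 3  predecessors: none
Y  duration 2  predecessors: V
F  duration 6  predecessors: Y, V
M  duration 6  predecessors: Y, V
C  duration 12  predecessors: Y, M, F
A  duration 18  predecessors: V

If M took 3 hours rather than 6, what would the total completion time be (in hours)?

Baseline: V→Y→M→C = 3+2+6+12 = 23 → 23 hours.
Since M is critical, the -3 change carries straight to that chain (now 20 hours).
The binding chain switches to V→Y→F→C = 3+2+6+12 = 23; finish 23 hours.

23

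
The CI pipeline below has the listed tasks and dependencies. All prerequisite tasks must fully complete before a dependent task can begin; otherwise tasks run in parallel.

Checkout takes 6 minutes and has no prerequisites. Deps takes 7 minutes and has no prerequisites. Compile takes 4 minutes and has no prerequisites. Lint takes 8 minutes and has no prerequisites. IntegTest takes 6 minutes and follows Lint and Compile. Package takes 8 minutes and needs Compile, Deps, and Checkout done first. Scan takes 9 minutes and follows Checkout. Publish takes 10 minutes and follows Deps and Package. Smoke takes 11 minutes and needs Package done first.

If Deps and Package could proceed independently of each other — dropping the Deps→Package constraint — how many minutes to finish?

Original critical path: Deps→Package→Smoke = 7+8+11 = 26 ⇒ 26 minutes.
Without Deps→Package, Package's earliest start moves from 7 to 6.
After: Checkout→Package→Smoke = 6+8+11 = 25 → 25 minutes.

25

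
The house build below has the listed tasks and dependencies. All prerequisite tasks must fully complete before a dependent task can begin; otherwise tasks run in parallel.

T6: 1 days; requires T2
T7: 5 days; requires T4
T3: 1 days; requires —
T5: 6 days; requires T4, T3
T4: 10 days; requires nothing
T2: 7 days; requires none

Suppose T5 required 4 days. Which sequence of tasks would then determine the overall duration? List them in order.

Critical path before the change: T4→T5 = 10+6 = 16 giving 16 days.
T5 is on the critical path; changing it to 4 makes that path 14 days.
The binding chain switches to T4→T7 = 10+5 = 15; finish 15 days.

T4, T7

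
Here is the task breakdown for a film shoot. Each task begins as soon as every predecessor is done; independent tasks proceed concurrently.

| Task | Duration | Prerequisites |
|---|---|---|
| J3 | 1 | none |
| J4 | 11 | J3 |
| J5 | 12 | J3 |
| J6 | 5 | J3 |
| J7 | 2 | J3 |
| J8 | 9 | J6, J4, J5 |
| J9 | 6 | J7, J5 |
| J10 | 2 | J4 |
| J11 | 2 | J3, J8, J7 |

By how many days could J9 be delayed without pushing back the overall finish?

5

J3→J5→J8→J11 = 1+12+9+2 = 24 sets the makespan at 24 days.
Longest path through J9: 19 days (earliest finish 19, latest finish 24).
So J9 can slip 24 − 19 = 5 days.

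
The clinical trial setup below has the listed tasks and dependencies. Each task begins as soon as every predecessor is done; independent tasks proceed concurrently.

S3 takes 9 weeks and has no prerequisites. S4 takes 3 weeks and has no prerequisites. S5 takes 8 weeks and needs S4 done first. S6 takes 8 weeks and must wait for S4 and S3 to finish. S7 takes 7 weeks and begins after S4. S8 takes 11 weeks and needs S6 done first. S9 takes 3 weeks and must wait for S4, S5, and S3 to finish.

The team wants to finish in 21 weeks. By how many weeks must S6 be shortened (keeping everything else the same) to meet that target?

Current finish: 28 weeks; target: 21.
S6 is on every critical path, so each week cut from S6 cuts the finish by one (this holds down to a finish of 21).
Need 28 − 21 = 7 weeks off S6 → S6 becomes 1 week, finish becomes 21.

7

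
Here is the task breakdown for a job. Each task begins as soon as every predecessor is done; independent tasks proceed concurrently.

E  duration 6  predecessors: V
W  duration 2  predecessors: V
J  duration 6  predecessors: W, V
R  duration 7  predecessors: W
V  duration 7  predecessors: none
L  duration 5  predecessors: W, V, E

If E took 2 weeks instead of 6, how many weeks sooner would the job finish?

Baseline: V→E→L = 7+6+5 = 18 → 18 weeks.
Since E is critical, the -4 change carries straight to that chain (now 14 weeks).
New critical path: V→W→R = 7+2+7 = 16 ⇒ 16 weeks.
Change in finish: 16 − 18 = -2 weeks.

2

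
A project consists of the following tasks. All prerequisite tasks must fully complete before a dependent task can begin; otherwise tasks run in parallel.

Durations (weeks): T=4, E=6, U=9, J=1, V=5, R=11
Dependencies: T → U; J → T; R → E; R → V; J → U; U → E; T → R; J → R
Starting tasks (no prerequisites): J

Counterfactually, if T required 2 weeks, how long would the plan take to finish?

The binding path is J→T→R→E = 1+4+11+6 = 22; finish at 22 weeks.
T is on the critical path; changing it to 2 makes that path 20 weeks.
No other chain overtakes it, so the finish is 20 weeks.

20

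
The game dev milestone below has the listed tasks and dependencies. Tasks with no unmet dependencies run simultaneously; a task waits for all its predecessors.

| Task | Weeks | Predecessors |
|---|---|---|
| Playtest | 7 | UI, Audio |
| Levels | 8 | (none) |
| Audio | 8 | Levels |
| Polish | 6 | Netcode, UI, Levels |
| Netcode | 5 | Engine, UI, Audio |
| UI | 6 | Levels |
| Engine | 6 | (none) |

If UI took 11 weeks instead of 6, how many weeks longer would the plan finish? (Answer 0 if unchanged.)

Baseline: Levels→Audio→Netcode→Polish = 8+8+5+6 = 27 → 27 weeks.
UI is off the critical path — its longest chain is 25 weeks, giving 2 of slack.
New critical path: Levels→UI→Netcode→Polish = 8+11+5+6 = 30 ⇒ 30 weeks.
Change in finish: 30 − 27 = +3 weeks.

3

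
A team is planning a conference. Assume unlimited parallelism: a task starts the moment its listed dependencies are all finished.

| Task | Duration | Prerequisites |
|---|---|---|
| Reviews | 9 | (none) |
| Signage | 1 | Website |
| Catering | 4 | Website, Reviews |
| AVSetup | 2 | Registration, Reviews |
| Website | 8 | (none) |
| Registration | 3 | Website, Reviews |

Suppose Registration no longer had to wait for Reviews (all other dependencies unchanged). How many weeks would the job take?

With the dependency in place, Reviews→Registration→AVSetup = 9+3+2 = 14 sets the finish at 14 weeks.
Without Reviews→Registration, Registration's earliest start moves from 9 to 8.
New critical path: Reviews→Catering = 9+4 = 13 ⇒ 13 weeks.

13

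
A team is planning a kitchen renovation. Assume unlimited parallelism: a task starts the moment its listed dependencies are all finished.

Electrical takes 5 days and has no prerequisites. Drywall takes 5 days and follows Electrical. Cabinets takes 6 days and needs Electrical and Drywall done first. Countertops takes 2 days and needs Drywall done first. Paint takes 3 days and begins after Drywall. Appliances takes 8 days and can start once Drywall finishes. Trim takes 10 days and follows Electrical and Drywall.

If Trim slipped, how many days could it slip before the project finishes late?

Critical path: Electrical→Drywall→Trim = 5+5+10 = 20, so the finish is 20 days.
The longest chain containing Trim totals 20 days.
So Trim can slip 20 − 20 = 0 days.

0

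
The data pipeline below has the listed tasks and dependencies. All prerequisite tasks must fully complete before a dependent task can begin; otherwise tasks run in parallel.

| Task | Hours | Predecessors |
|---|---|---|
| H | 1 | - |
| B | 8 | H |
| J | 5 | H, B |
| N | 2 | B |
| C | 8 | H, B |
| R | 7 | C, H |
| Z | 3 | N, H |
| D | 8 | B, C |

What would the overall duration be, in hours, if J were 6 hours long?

25

Actual critical path: H→B→C→D = 1+8+8+8 = 25 ⇒ 25 hours.
J is off the critical path — its longest chain is 14 hours, giving 11 of slack.
The critical path is still H→B→C→D; finish is now 25 hours.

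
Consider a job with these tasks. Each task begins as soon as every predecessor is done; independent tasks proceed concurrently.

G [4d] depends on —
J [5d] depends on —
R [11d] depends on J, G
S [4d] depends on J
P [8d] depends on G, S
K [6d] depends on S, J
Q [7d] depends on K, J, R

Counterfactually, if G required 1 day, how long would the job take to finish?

The binding path is J→R→Q = 5+11+7 = 23; finish at 23 days.
The longest path through G is only 22 days, so G has float 1.
That remains the longest chain; total 23 days.

23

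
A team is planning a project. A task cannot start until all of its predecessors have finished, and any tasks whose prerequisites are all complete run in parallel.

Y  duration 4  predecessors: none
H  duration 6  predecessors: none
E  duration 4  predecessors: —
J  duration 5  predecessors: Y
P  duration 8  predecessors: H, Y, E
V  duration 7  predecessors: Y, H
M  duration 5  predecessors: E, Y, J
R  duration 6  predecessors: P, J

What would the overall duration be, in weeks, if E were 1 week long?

Critical path before the change: H→P→R = 6+8+6 = 20 giving 20 weeks.
E is off the critical path — its longest chain is 18 weeks, giving 2 of slack.
No other chain overtakes it, so the finish is 20 weeks.

20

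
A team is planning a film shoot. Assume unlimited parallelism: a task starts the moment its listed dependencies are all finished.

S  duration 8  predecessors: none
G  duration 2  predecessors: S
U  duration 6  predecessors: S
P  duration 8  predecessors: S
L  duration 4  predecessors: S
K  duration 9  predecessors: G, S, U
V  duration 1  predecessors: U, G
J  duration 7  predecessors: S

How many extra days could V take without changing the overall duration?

The longest chain is S→U→K = 8+6+9 = 23; overall finish 23 days.
V finishes as early as 15 and must finish by 23.
Float = 23 − 15 = 8.

8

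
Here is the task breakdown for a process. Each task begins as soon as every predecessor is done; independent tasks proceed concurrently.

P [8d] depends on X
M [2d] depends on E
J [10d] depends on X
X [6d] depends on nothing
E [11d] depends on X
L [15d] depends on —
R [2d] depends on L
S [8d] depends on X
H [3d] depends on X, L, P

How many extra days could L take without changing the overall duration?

1

Critical path: X→E→M = 6+11+2 = 19, so the finish is 19 days.
L finishes as early as 15 and must finish by 16.
Slack of L = 1 − 0 = 1 day.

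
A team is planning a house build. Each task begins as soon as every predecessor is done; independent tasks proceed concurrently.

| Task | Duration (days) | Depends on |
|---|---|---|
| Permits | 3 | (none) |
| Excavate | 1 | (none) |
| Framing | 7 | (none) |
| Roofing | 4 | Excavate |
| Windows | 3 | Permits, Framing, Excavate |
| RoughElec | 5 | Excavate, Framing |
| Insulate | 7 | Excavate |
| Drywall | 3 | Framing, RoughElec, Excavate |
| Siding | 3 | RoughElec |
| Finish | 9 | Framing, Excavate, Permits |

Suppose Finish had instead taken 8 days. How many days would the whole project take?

The binding path is Framing→Finish = 7+9 = 16; finish at 16 days.
Since Finish is critical, the -1 change carries straight to that chain (now 15 days).
Now Framing→RoughElec→Drywall = 7+5+3 = 15 is longest, so the finish becomes 15 days.

15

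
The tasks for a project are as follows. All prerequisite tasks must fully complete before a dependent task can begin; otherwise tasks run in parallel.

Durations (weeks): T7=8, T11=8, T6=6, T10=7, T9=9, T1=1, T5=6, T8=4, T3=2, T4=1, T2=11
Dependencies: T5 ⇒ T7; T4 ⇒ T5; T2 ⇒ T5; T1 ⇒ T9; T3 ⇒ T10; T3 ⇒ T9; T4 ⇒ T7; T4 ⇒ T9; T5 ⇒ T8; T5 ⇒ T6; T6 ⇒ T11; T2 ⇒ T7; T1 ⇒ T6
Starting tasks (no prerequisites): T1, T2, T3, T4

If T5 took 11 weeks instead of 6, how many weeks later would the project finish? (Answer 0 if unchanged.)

5

Critical path before the change: T2→T5→T6→T11 = 11+6+6+8 = 31 giving 31 weeks.
T5 is on the critical path; changing it to 11 makes that path 36 weeks.
No other chain overtakes it, so the finish is 36 weeks.
Change in finish: 36 − 31 = +5 weeks.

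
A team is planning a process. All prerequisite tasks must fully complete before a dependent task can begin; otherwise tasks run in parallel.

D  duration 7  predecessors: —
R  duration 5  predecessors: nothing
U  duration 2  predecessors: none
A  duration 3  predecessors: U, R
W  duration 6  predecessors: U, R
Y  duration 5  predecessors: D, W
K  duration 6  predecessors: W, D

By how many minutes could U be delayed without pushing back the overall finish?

3

Critical path: R→W→K = 5+6+6 = 17, so the finish is 17 minutes.
U finishes as early as 2 and must finish by 5.
So U can slip 5 − 2 = 3 minutes.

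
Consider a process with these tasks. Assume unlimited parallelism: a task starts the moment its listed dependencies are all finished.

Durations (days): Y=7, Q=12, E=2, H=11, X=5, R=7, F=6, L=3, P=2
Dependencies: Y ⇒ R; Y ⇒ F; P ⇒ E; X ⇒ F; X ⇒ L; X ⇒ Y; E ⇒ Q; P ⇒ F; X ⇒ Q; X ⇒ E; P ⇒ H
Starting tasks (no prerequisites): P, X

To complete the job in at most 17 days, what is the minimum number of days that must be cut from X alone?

2

Current finish: 19 days; target: 17.
X is on every critical path, so each day cut from X cuts the finish by one (this holds down to a finish of 16).
Need 19 − 17 = 2 days off X → X becomes 3 days, finish becomes 17.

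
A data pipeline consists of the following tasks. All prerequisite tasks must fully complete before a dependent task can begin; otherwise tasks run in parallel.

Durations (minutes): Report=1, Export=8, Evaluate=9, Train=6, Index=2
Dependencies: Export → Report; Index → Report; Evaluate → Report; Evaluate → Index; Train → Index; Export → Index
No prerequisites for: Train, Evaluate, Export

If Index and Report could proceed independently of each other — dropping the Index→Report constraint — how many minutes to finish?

11

With the dependency in place, Evaluate→Index→Report = 9+2+1 = 12 sets the finish at 12 minutes.
Without Index→Report, Report's earliest start moves from 11 to 9.
New critical path: Evaluate→Index = 9+2 = 11 ⇒ 11 minutes.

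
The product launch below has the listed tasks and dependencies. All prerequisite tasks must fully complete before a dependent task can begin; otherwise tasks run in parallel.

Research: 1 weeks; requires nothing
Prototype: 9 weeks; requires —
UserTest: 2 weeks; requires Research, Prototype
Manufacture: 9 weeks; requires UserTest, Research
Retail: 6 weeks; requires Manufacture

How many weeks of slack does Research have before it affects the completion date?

8

Prototype→UserTest→Manufacture→Retail = 9+2+9+6 = 26 sets the makespan at 26 weeks.
Longest path through Research: 18 weeks (earliest finish 1, latest finish 9).
Slack of Research = 8 − 0 = 8 weeks.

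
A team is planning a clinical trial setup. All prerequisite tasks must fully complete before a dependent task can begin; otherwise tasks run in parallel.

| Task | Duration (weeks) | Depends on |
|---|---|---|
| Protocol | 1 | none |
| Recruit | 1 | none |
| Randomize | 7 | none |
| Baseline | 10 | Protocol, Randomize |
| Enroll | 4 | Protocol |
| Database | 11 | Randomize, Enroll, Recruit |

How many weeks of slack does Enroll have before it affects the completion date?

2

Critical path: Randomize→Database = 7+11 = 18, so the finish is 18 weeks.
The longest chain containing Enroll totals 16 weeks.
Float = 18 − 16 = 2.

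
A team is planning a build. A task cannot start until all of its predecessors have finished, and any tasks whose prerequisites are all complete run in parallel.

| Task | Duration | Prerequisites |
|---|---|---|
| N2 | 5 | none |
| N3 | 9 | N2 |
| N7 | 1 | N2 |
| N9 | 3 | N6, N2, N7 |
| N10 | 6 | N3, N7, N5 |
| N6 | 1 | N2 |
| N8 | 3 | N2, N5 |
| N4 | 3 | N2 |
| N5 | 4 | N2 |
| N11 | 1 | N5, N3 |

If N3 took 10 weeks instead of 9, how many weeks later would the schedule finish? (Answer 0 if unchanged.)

As given, the longest chain is N2→N3→N10 = 5+9+6 = 20, so the finish is 20 weeks.
N3 is on the critical path; changing it to 10 makes that path 21 weeks.
The critical path is still N2→N3→N10; finish is now 21 weeks.
Change in finish: 21 − 20 = +1 weeks.

1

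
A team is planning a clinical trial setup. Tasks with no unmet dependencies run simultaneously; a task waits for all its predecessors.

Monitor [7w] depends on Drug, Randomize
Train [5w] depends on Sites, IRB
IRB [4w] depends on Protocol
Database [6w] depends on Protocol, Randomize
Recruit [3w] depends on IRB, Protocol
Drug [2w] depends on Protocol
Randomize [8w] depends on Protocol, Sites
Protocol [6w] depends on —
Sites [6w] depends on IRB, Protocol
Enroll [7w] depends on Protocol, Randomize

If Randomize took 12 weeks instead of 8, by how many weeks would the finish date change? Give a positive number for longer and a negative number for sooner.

4

Critical path before the change: Protocol→IRB→Sites→Randomize→Enroll = 6+4+6+8+7 = 31 giving 31 weeks.
Randomize lies on that path, so at 12 weeks the path becomes 35 weeks.
The critical path is still Protocol→IRB→Sites→Randomize→Enroll; finish is now 35 weeks.
Change in finish: 35 − 31 = +4 weeks.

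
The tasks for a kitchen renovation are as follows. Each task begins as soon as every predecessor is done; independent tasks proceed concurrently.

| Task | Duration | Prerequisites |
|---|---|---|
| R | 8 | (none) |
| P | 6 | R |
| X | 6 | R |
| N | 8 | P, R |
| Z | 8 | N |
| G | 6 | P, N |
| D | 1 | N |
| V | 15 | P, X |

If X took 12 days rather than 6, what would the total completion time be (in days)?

35

The binding path is R→P→N→Z = 8+6+8+8 = 30; finish at 30 days.
X has 1 day of float (longest path through it is 29).
New critical path: R→X→V = 8+12+15 = 35 ⇒ 35 days.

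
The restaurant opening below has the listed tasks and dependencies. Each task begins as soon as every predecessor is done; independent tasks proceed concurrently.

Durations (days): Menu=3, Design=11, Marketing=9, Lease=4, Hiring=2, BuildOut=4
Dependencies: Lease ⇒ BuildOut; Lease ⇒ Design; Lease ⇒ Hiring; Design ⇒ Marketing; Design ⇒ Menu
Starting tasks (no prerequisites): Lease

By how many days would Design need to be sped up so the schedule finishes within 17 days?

7

Current finish: 24 days; target: 17.
Design is on every critical path, so each day cut from Design cuts the finish by one (this holds down to a finish of 14).
Need 24 − 17 = 7 days off Design → Design becomes 4 days, finish becomes 17.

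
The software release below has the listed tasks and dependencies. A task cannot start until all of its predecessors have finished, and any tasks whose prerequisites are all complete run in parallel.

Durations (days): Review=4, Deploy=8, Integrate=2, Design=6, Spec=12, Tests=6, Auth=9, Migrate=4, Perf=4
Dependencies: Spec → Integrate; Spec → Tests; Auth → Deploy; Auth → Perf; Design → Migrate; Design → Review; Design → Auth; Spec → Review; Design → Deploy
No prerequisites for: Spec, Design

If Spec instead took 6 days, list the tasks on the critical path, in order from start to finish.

Actual critical path: Design→Auth→Deploy = 6+9+8 = 23 ⇒ 23 days.
Spec is off the critical path — its longest chain is 18 days, giving 5 of slack.
No other chain overtakes it, so the finish is 23 days.

Design, Auth, Deploy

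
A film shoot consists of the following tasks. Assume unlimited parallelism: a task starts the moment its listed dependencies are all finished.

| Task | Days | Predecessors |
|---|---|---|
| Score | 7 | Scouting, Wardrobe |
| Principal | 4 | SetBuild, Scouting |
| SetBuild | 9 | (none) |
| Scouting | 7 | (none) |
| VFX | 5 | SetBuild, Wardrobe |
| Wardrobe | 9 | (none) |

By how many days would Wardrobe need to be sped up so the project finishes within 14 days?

Current finish: 16 days; target: 14.
Wardrobe is on every critical path, so each day cut from Wardrobe cuts the finish by one (this holds down to a finish of 14).
Need 16 − 14 = 2 days off Wardrobe → Wardrobe becomes 7 days, finish becomes 14.

2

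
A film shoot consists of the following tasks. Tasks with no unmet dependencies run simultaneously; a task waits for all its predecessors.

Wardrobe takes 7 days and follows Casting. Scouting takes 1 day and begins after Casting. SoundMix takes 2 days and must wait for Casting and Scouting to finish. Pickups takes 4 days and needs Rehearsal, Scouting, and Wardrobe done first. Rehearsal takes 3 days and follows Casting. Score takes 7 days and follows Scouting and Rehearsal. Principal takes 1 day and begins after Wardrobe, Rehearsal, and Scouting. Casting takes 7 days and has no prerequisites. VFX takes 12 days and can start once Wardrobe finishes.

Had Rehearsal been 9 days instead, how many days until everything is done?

26

Critical path before the change: Casting→Wardrobe→VFX = 7+7+12 = 26 giving 26 days.
Rehearsal is off the critical path — its longest chain is 17 days, giving 9 of slack.
That remains the longest chain; total 26 days.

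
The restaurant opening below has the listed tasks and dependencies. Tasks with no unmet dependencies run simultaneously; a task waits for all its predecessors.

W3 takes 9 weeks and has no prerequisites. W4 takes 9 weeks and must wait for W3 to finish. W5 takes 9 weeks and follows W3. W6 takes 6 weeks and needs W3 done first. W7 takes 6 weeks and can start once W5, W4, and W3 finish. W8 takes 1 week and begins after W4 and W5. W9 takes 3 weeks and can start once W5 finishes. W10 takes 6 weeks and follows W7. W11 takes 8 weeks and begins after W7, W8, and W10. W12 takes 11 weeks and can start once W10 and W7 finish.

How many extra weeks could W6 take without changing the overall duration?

26

The longest chain is W3→W4→W7→W10→W12 = 9+9+6+6+11 = 41; overall finish 41 weeks.
The longest chain containing W6 totals 15 weeks.
Float = 41 − 15 = 26.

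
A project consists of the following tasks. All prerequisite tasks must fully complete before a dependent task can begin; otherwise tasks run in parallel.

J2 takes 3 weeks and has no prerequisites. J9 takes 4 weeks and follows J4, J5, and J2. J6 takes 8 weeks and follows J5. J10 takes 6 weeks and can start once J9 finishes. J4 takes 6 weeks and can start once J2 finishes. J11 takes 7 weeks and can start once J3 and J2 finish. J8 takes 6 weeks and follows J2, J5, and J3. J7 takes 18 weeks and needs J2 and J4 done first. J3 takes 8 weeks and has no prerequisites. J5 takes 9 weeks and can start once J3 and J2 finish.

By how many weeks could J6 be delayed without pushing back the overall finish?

2

Critical path: J2→J4→J7 = 3+6+18 = 27, so the finish is 27 weeks.
J6 finishes as early as 25 and must finish by 27.
So J6 can slip 27 − 25 = 2 weeks.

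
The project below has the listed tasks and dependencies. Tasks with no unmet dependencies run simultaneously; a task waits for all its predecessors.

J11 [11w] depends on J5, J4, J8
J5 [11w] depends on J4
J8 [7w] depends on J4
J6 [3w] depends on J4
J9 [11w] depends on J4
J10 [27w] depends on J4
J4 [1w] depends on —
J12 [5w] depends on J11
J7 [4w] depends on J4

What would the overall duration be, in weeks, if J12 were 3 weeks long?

Critical path before the change: J4→J5→J11→J12 = 1+11+11+5 = 28 giving 28 weeks.
Since J12 is critical, the -2 change carries straight to that chain (now 26 weeks).
The binding chain switches to J4→J10 = 1+27 = 28; finish 28 weeks.

28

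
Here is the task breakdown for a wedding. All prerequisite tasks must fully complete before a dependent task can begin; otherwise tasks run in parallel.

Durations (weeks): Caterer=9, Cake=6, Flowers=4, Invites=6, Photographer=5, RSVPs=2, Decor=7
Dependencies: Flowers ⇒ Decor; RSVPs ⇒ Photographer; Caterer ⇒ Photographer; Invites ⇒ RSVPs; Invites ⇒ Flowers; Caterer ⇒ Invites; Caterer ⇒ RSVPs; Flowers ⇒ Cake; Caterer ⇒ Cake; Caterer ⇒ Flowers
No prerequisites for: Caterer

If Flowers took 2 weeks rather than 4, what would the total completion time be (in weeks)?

Actual critical path: Caterer→Invites→Flowers→Decor = 9+6+4+7 = 26 ⇒ 26 weeks.
Flowers is on the critical path; changing it to 2 makes that path 24 weeks.
No other chain overtakes it, so the finish is 24 weeks.

24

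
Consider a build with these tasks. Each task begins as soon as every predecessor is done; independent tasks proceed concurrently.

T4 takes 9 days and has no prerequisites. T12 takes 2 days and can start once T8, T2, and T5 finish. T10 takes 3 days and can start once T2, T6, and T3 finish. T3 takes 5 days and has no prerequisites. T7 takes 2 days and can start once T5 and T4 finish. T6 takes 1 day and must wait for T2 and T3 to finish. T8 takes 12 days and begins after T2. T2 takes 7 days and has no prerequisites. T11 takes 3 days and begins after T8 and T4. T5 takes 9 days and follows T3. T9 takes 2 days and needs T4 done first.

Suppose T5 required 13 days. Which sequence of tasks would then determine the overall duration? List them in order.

The binding path is T2→T8→T11 = 7+12+3 = 22; finish at 22 days.
T5 is off the critical path — its longest chain is 16 days, giving 6 of slack.
No other chain overtakes it, so the finish is 22 days.

T2, T8, T11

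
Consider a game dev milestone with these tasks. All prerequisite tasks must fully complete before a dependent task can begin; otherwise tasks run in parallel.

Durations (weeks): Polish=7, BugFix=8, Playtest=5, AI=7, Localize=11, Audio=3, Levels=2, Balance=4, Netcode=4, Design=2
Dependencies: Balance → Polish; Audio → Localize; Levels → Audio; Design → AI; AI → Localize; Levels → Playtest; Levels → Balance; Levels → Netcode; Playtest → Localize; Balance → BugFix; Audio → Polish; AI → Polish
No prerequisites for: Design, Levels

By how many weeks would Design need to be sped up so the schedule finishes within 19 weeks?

1

Current finish: 20 weeks; target: 19.
Design is on every critical path, so each week cut from Design cuts the finish by one (this holds down to a finish of 19).
Need 20 − 19 = 1 week off Design → Design becomes 1 week, finish becomes 19.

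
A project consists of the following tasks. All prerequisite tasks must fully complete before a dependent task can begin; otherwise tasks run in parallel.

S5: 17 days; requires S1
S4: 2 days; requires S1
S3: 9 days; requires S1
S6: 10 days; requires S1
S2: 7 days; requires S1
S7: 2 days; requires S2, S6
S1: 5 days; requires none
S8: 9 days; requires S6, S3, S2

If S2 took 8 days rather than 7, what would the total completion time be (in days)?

As given, the longest chain is S1→S6→S8 = 5+10+9 = 24, so the finish is 24 days.
S2 is off the critical path — its longest chain is 21 days, giving 3 of slack.
No other chain overtakes it, so the finish is 24 days.

24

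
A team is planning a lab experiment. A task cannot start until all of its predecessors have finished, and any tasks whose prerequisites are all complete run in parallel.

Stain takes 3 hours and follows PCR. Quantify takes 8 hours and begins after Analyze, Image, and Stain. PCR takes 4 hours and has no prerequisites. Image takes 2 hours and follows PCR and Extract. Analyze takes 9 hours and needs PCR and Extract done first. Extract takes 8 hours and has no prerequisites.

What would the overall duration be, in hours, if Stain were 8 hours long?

25

As given, the longest chain is Extract→Analyze→Quantify = 8+9+8 = 25, so the finish is 25 hours.
The longest path through Stain is only 15 hours, so Stain has float 10.
The critical path is still Extract→Analyze→Quantify; finish is now 25 hours.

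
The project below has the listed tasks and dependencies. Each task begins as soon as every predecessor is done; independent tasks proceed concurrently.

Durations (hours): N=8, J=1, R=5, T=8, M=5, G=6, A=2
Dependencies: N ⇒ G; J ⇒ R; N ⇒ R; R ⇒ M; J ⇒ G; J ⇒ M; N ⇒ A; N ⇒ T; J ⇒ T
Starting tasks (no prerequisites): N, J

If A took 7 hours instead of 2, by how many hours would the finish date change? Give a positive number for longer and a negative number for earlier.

Actual critical path: N→R→M = 8+5+5 = 18 ⇒ 18 hours.
A has 8 hours of float (longest path through it is 10).
That remains the longest chain; total 18 hours.
Change in finish: 18 − 18 = +0 hours.

0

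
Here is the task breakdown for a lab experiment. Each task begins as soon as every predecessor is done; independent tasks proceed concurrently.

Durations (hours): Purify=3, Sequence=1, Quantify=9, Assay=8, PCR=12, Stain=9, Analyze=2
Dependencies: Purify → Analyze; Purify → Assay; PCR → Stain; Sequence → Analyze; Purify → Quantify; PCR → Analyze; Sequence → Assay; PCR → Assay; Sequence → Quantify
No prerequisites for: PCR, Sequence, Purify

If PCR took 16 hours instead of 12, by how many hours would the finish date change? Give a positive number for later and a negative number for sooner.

Actual critical path: PCR→Stain = 12+9 = 21 ⇒ 21 hours.
Since PCR is critical, the +4 change carries straight to that chain (now 25 hours).
No other chain overtakes it, so the finish is 25 hours.
Change in finish: 25 − 21 = +4 hours.

4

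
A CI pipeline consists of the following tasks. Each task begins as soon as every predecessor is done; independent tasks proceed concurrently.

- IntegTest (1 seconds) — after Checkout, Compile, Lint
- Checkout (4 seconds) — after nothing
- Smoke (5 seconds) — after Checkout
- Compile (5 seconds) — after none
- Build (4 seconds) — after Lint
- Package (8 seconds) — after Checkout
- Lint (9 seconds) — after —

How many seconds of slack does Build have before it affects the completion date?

The longest chain is Lint→Build = 9+4 = 13; overall finish 13 seconds.
The longest chain containing Build totals 13 seconds.
Slack of Build = 9 − 9 = 0 seconds.

0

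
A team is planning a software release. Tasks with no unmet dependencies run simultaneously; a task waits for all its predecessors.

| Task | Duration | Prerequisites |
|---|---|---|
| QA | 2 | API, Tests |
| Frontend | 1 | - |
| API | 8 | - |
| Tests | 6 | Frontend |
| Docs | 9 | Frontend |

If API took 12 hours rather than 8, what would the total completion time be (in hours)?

14

The binding path is API→QA = 8+2 = 10; finish at 10 hours.
API lies on that path, so at 12 hours the path becomes 14 hours.
No other chain overtakes it, so the finish is 14 hours.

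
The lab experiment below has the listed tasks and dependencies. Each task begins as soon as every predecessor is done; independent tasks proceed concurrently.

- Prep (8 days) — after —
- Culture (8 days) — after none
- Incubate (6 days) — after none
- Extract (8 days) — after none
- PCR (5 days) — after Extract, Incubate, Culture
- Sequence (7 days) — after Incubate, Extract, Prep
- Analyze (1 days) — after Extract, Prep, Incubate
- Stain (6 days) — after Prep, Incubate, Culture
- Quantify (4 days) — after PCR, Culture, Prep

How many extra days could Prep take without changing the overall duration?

2

The longest chain is Culture→PCR→Quantify = 8+5+4 = 17; overall finish 17 days.
Longest path through Prep: 15 days (earliest finish 8, latest finish 10).
Float = 17 − 15 = 2.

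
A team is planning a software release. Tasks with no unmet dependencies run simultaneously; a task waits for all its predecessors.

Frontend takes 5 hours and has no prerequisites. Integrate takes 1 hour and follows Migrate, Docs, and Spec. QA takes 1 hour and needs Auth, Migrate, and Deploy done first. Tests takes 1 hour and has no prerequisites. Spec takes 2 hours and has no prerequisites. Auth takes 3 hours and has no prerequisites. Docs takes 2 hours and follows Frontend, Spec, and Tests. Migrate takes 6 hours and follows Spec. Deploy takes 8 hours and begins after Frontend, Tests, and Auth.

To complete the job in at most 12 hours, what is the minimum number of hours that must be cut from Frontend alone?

Current finish: 14 hours; target: 12.
Frontend is on every critical path, so each hour cut from Frontend cuts the finish by one (this holds down to a finish of 12).
Need 14 − 12 = 2 hours off Frontend → Frontend becomes 3 hours, finish becomes 12.

2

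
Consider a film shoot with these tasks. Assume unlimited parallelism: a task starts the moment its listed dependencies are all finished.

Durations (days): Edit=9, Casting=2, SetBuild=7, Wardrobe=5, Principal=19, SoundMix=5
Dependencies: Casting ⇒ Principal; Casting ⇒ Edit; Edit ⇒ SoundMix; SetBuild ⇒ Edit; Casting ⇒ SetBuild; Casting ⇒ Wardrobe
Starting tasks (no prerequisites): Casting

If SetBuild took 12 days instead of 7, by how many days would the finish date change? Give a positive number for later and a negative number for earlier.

5

Baseline: Casting→SetBuild→Edit→SoundMix = 2+7+9+5 = 23 → 23 days.
Since SetBuild is critical, the +5 change carries straight to that chain (now 28 days).
That remains the longest chain; total 28 days.
Change in finish: 28 − 23 = +5 days.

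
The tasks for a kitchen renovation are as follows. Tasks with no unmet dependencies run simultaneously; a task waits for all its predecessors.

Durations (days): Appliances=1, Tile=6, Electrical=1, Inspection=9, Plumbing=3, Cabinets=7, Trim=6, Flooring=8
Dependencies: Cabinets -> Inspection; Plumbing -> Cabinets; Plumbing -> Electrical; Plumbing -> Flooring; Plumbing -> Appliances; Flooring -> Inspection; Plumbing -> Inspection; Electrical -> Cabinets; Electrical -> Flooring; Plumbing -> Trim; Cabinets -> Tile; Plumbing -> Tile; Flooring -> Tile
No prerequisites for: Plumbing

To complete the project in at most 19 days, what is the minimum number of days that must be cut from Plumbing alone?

Current finish: 21 days; target: 19.
Plumbing is on every critical path, so each day cut from Plumbing cuts the finish by one (this holds down to a finish of 19).
Need 21 − 19 = 2 days off Plumbing → Plumbing becomes 1 day, finish becomes 19.

2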